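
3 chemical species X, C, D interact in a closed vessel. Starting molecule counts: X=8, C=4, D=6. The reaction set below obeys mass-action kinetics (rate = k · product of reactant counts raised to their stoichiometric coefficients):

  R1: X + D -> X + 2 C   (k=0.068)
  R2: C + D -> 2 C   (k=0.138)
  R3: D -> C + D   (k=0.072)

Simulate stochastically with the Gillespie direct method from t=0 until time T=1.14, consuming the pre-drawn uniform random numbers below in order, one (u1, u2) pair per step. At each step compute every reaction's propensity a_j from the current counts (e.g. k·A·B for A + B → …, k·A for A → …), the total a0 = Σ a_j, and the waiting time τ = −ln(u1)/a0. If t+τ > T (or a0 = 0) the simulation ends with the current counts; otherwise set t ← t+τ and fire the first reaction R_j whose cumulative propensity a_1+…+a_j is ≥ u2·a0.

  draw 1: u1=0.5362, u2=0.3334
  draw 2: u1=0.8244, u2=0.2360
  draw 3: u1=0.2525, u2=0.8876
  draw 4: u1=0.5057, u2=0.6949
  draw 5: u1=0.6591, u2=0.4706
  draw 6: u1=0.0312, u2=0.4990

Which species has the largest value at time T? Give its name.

t=0.000: X=8 C=4 D=6
Draw 1: a1=3.264, a2=3.312, a3=0.432, a0=7.008; τ=−ln(0.5362)/7.008=0.089 → t=0.089; u2·a0=0.3334·7.008=2.336 ≤ a1=3.264 → R1 fires; X=8 C=6 D=5
Draw 2: a1=2.720, a2=4.140, a3=0.360, a0=7.220; τ=−ln(0.8244)/7.220=0.027 → t=0.116; u2·a0=0.2360·7.220=1.704 ≤ a1=2.720 → R1 fires; X=8 C=8 D=4
Draw 3: a1=2.176, a2=4.416, a3=0.288, a0=6.880; τ=−ln(0.2525)/6.880=0.200 → t=0.316; u2·a0=0.8876·6.880=6.107; a1=2.176 < 6.107 ≤ a1+a2=6.592 → R2 fires; X=8 C=9 D=3
Draw 4: a1=1.632, a2=3.726, a3=0.216, a0=5.574; τ=−ln(0.5057)/5.574=0.122 → t=0.438; u2·a0=0.6949·5.574=3.873; a1=1.632 < 3.873 ≤ a1+a2=5.358 → R2 fires; X=8 C=10 D=2
Draw 5: a1=1.088, a2=2.760, a3=0.144, a0=3.992; τ=−ln(0.6591)/3.992=0.104 → t=0.542; u2·a0=0.4706·3.992=1.879; a1=1.088 < 1.879 ≤ a1+a2=3.848 → R2 fires; X=8 C=11 D=1
Draw 6: a1=0.544, a2=1.518, a3=0.072, a0=2.134; τ=−ln(0.0312)/2.134=1.625 → t=2.167 > T=1.14: stop.
At T=1.14: X=8 C=11 D=1; the largest is C.

Dominant species at T: C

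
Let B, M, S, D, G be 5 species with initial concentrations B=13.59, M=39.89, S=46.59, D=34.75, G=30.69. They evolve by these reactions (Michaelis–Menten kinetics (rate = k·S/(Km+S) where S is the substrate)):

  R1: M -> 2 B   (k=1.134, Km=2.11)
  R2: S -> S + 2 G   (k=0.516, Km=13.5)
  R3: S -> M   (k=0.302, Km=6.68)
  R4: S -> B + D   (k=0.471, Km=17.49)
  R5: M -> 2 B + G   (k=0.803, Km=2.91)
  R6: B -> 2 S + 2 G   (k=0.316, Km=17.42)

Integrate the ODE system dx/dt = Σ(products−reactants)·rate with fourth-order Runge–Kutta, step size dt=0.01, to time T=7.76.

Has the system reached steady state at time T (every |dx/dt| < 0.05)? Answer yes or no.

RK4 with dt=0.01: 776 steps to T=7.76. Trajectory (selected grid times):
t=0.00: B=13.59 M=39.89 S=46.59 D=34.75 G=30.69
t=0.86: B=16.89 M=38.55 S=46.32 D=35.04 G=32.27
t=1.72: B=20.18 M=37.21 S=46.08 D=35.34 G=33.88
t=2.59: B=23.48 M=35.86 S=45.86 D=35.63 G=35.53
t=3.45: B=26.73 M=34.53 S=45.66 D=35.93 G=37.17
t=4.31: B=29.96 M=33.20 S=45.48 D=36.22 G=38.83
t=5.17: B=33.18 M=31.88 S=45.31 D=36.51 G=40.50
t=6.04: B=36.42 M=30.54 S=45.15 D=36.81 G=42.19
t=6.90: B=39.60 M=29.23 S=45.01 D=37.10 G=43.88
t=7.76: B=42.77 M=27.92 S=44.87 D=37.39 G=45.57
Rates at T: R1=1.0543, R2=0.3967, R3=0.2629, R4=0.3389, R5=0.7272, R6=0.2246
dx/dt at T (Σ net stoichiometry × rate): B=+3.6774, M=-1.5187, S=-0.1527, D=+0.3389, G=+1.9696
Largest |dx/dt| is |+3.6774| (B) ≥ 0.05 → not steady.

Steady state at T: no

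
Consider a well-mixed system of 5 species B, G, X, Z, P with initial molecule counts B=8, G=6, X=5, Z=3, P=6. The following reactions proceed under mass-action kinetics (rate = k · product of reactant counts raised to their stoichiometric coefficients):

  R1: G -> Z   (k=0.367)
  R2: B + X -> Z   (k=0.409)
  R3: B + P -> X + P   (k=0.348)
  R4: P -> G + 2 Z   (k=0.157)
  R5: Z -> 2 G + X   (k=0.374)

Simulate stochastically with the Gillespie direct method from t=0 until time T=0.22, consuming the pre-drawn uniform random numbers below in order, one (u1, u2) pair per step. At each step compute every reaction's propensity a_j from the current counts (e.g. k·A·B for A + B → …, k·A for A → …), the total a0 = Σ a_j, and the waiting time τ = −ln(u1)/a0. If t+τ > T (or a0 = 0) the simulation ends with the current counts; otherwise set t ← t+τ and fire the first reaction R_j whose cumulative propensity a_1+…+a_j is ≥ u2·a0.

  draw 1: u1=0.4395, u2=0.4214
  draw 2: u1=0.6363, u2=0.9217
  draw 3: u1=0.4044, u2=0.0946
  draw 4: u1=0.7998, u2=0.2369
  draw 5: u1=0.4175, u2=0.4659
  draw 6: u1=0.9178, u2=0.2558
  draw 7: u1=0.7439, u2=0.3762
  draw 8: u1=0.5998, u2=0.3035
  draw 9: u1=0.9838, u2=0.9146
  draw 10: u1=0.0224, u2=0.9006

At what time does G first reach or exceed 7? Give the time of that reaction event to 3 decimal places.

t=0.000: B=8 G=6 X=5 Z=3 P=6
Draw 1: a1=2.202, a2=16.360, a3=16.704, a4=0.942, a5=1.122, a0=37.330; τ=−ln(0.4395)/37.330=0.022 → t=0.022; u2·a0=0.4214·37.330=15.731; a1=2.202 < 15.731 ≤ a1+a2=18.562 → R2 fires; B=7 G=6 X=4 Z=4 P=6
Draw 2: a1=2.202, a2=11.452, a3=14.616, a4=0.942, a5=1.496, a0=30.708; τ=−ln(0.6363)/30.708=0.015 → t=0.037; u2·a0=0.9217·30.708=28.304; a1+…+a3=28.270 < 28.304 ≤ a1+…+a4=29.212 → R4 fires; B=7 G=7 X=4 Z=6 P=5
Draw 3: a1=2.569, a2=11.452, a3=12.180, a4=0.785, a5=2.244, a0=29.230; τ=−ln(0.4044)/29.230=0.031 → t=0.068; u2·a0=0.0946·29.230=2.765; a1=2.569 < 2.765 ≤ a1+a2=14.021 → R2 fires; B=6 G=7 X=3 Z=7 P=5
Draw 4: a1=2.569, a2=7.362, a3=10.440, a4=0.785, a5=2.618, a0=23.774; τ=−ln(0.7998)/23.774=0.009 → t=0.077; u2·a0=0.2369·23.774=5.632; a1=2.569 < 5.632 ≤ a1+a2=9.931 → R2 fires; B=5 G=7 X=2 Z=8 P=5
Draw 5: a1=2.569, a2=4.090, a3=8.700, a4=0.785, a5=2.992, a0=19.136; τ=−ln(0.4175)/19.136=0.046 → t=0.123; u2·a0=0.4659·19.136=8.915; a1+a2=6.659 < 8.915 ≤ a1+…+a3=15.359 → R3 fires; B=4 G=7 X=3 Z=8 P=5
Draw 6: a1=2.569, a2=4.908, a3=6.960, a4=0.785, a5=2.992, a0=18.214; τ=−ln(0.9178)/18.214=0.005 → t=0.127; u2·a0=0.2558·18.214=4.659; a1=2.569 < 4.659 ≤ a1+a2=7.477 → R2 fires; B=3 G=7 X=2 Z=9 P=5
Draw 7: a1=2.569, a2=2.454, a3=5.220, a4=0.785, a5=3.366, a0=14.394; τ=−ln(0.7439)/14.394=0.021 → t=0.148; u2·a0=0.3762·14.394=5.415; a1+a2=5.023 < 5.415 ≤ a1+…+a3=10.243 → R3 fires; B=2 G=7 X=3 Z=9 P=5
Draw 8: a1=2.569, a2=2.454, a3=3.480, a4=0.785, a5=3.366, a0=12.654; τ=−ln(0.5998)/12.654=0.040 → t=0.188; u2·a0=0.3035·12.654=3.840; a1=2.569 < 3.840 ≤ a1+a2=5.023 → R2 fires; B=1 G=7 X=2 Z=10 P=5
Draw 9: a1=2.569, a2=0.818, a3=1.740, a4=0.785, a5=3.740, a0=9.652; τ=−ln(0.9838)/9.652=0.002 → t=0.190; u2·a0=0.9146·9.652=8.828; a1+…+a4=5.912 < 8.828 ≤ a1+…+a5=9.652 → R5 fires; B=1 G=9 X=3 Z=9 P=5
Draw 10: a1=3.303, a2=1.227, a3=1.740, a4=0.785, a5=3.366, a0=10.421; τ=−ln(0.0224)/10.421=0.365 → t=0.555 > T=0.22: stop.
G first becomes ≥ 7 when it reaches 7 at the event at t=0.037.

Threshold first reached at t = 0.037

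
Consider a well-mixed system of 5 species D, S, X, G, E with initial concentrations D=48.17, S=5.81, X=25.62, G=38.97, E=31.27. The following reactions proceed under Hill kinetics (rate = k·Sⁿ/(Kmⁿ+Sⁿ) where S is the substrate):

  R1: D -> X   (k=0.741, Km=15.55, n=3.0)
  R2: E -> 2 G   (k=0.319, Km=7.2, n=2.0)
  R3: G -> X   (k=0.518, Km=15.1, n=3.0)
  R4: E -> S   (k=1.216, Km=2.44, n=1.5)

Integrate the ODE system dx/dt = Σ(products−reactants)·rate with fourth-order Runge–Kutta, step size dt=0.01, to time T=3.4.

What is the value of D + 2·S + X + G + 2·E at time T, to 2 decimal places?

Check how each reaction changes W = D + 2·S + X + G + 2·E (weight of products minus weight of reactants):
R1: D -> X: (1·1) − (1·1) = 1 − 1 = 0
R2: E -> 2 G: (1·2) − (2·1) = 2 − 2 = 0
R3: G -> X: (1·1) − (1·1) = 1 − 1 = 0
R4: E -> S: (2·1) − (2·1) = 2 − 2 = 0
Every reaction leaves W unchanged, so W is conserved and no simulation is needed: W(T) = W(0) = 48.17 + 2·5.81 + 25.62 + 38.97 + 2·31.27 = 186.92

Value at T = 186.92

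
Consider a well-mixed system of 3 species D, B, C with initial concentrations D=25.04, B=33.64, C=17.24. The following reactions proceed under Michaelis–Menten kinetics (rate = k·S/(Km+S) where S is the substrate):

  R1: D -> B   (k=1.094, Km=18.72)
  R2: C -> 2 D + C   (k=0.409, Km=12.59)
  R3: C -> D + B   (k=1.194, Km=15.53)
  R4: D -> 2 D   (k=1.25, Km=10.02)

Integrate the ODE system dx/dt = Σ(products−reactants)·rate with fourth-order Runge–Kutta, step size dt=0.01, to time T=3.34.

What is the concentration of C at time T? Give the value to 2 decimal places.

RK4 with dt=0.01: 334 steps to T=3.34. Trajectory (selected grid times):
t=0.00: D=25.04 B=33.64 C=17.24
t=0.37: D=25.54 B=34.10 C=17.01
t=0.74: D=26.05 B=34.57 C=16.78
t=1.11: D=26.55 B=35.03 C=16.55
t=1.48: D=27.04 B=35.50 C=16.32
t=1.86: D=27.55 B=35.98 C=16.09
t=2.23: D=28.04 B=36.44 C=15.87
t=2.60: D=28.53 B=36.91 C=15.64
t=2.97: D=29.02 B=37.38 C=15.42
t=3.34: D=29.50 B=37.84 C=15.20
Read off C at T=3.34: 15.20

C at T = 15.20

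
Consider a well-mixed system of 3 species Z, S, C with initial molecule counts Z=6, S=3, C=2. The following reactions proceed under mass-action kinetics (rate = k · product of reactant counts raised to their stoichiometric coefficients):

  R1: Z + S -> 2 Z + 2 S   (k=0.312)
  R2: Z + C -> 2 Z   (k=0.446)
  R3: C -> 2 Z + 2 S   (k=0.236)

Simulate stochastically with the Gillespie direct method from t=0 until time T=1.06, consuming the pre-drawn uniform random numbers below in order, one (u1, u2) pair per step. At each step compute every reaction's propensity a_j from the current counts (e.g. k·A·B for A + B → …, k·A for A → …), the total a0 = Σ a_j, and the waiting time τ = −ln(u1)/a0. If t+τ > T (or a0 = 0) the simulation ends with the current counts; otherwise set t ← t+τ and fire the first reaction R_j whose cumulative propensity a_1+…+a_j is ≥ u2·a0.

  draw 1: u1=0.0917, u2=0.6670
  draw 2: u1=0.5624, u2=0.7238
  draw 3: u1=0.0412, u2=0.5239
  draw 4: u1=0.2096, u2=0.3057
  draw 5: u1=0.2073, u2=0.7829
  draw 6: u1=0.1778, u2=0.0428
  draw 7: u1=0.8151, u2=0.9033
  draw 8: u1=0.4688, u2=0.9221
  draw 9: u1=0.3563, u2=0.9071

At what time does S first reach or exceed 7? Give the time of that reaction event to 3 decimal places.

t=0.000: Z=6 S=3 C=2
Draw 1: a1=5.616, a2=5.352, a3=0.472, a0=11.440; τ=−ln(0.0917)/11.440=0.209 → t=0.209; u2·a0=0.6670·11.440=7.630; a1=5.616 < 7.630 ≤ a1+a2=10.968 → R2 fires; Z=7 S=3 C=1
Draw 2: a1=6.552, a2=3.122, a3=0.236, a0=9.910; τ=−ln(0.5624)/9.910=0.058 → t=0.267; u2·a0=0.7238·9.910=7.173; a1=6.552 < 7.173 ≤ a1+a2=9.674 → R2 fires; Z=8 S=3 C=0
Draw 3: a1=7.488, a2=0.000, a3=0.000, a0=7.488; τ=−ln(0.0412)/7.488=0.426 → t=0.693; u2·a0=0.5239·7.488=3.923 ≤ a1=7.488 → R1 fires; Z=9 S=4 C=0
Draw 4: a1=11.232, a2=0.000, a3=0.000, a0=11.232; τ=−ln(0.2096)/11.232=0.139 → t=0.832; u2·a0=0.3057·11.232=3.434 ≤ a1=11.232 → R1 fires; Z=10 S=5 C=0
Draw 5: a1=15.600, a2=0.000, a3=0.000, a0=15.600; τ=−ln(0.2073)/15.600=0.101 → t=0.933; u2·a0=0.7829·15.600=12.213 ≤ a1=15.600 → R1 fires; Z=11 S=6 C=0
Draw 6: a1=20.592, a2=0.000, a3=0.000, a0=20.592; τ=−ln(0.1778)/20.592=0.084 → t=1.017; u2·a0=0.0428·20.592=0.881 ≤ a1=20.592 → R1 fires; Z=12 S=7 C=0
Draw 7: a1=26.208, a2=0.000, a3=0.000, a0=26.208; τ=−ln(0.8151)/26.208=0.008 → t=1.025; u2·a0=0.9033·26.208=23.674 ≤ a1=26.208 → R1 fires; Z=13 S=8 C=0
Draw 8: a1=32.448, a2=0.000, a3=0.000, a0=32.448; τ=−ln(0.4688)/32.448=0.023 → t=1.048; u2·a0=0.9221·32.448=29.920 ≤ a1=32.448 → R1 fires; Z=14 S=9 C=0
Draw 9: a1=39.312, a2=0.000, a3=0.000, a0=39.312; τ=−ln(0.3563)/39.312=0.026 → t=1.074 > T=1.06: stop.
S first becomes ≥ 7 when it reaches 7 at the event at t=1.017.

Threshold first reached at t = 1.017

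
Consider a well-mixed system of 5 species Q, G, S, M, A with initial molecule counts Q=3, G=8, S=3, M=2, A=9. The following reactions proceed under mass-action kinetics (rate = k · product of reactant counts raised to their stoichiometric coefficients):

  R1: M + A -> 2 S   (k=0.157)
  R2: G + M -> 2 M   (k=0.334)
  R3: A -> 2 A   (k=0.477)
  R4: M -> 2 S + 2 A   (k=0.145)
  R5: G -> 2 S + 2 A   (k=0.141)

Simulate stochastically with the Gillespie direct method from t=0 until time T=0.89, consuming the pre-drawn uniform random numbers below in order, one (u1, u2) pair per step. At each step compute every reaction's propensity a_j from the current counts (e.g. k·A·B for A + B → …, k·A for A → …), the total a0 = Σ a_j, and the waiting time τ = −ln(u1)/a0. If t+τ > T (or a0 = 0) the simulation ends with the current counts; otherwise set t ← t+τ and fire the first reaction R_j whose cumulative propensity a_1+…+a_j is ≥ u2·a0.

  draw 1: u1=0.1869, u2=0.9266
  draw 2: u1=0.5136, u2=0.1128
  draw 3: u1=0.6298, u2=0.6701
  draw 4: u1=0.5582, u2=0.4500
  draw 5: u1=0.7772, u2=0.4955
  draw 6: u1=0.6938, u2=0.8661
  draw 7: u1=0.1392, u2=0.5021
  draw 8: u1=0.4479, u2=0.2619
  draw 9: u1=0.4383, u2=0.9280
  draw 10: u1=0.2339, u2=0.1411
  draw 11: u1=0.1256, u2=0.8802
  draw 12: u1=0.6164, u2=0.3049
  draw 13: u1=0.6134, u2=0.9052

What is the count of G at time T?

G at T = 5

t=0.000: Q=3 G=8 S=3 M=2 A=9
Draw 1: a1=2.826, a2=5.344, a3=4.293, a4=0.290, a5=1.128, a0=13.881; τ=−ln(0.1869)/13.881=0.121 → t=0.121; u2·a0=0.9266·13.881=12.862; a1+…+a4=12.753 < 12.862 ≤ a1+…+a5=13.881 → R5 fires; Q=3 G=7 S=5 M=2 A=11
Draw 2: a1=3.454, a2=4.676, a3=5.247, a4=0.290, a5=0.987, a0=14.654; τ=−ln(0.5136)/14.654=0.045 → t=0.166; u2·a0=0.1128·14.654=1.653 ≤ a1=3.454 → R1 fires; Q=3 G=7 S=7 M=1 A=10
Draw 3: a1=1.570, a2=2.338, a3=4.770, a4=0.145, a5=0.987, a0=9.810; τ=−ln(0.6298)/9.810=0.047 → t=0.213; u2·a0=0.6701·9.810=6.574; a1+a2=3.908 < 6.574 ≤ a1+…+a3=8.678 → R3 fires; Q=3 G=7 S=7 M=1 A=11
Draw 4: a1=1.727, a2=2.338, a3=5.247, a4=0.145, a5=0.987, a0=10.444; τ=−ln(0.5582)/10.444=0.056 → t=0.269; u2·a0=0.4500·10.444=4.700; a1+a2=4.065 < 4.700 ≤ a1+…+a3=9.312 → R3 fires; Q=3 G=7 S=7 M=1 A=12
Draw 5: a1=1.884, a2=2.338, a3=5.724, a4=0.145, a5=0.987, a0=11.078; τ=−ln(0.7772)/11.078=0.023 → t=0.292; u2·a0=0.4955·11.078=5.489; a1+a2=4.222 < 5.489 ≤ a1+…+a3=9.946 → R3 fires; Q=3 G=7 S=7 M=1 A=13
Draw 6: a1=2.041, a2=2.338, a3=6.201, a4=0.145, a5=0.987, a0=11.712; τ=−ln(0.6938)/11.712=0.031 → t=0.323; u2·a0=0.8661·11.712=10.144; a1+a2=4.379 < 10.144 ≤ a1+…+a3=10.580 → R3 fires; Q=3 G=7 S=7 M=1 A=14
Draw 7: a1=2.198, a2=2.338, a3=6.678, a4=0.145, a5=0.987, a0=12.346; τ=−ln(0.1392)/12.346=0.160 → t=0.483; u2·a0=0.5021·12.346=6.199; a1+a2=4.536 < 6.199 ≤ a1+…+a3=11.214 → R3 fires; Q=3 G=7 S=7 M=1 A=15
Draw 8: a1=2.355, a2=2.338, a3=7.155, a4=0.145, a5=0.987, a0=12.980; τ=−ln(0.4479)/12.980=0.062 → t=0.545; u2·a0=0.2619·12.980=3.399; a1=2.355 < 3.399 ≤ a1+a2=4.693 → R2 fires; Q=3 G=6 S=7 M=2 A=15
Draw 9: a1=4.710, a2=4.008, a3=7.155, a4=0.290, a5=0.846, a0=17.009; τ=−ln(0.4383)/17.009=0.048 → t=0.593; u2·a0=0.9280·17.009=15.784; a1+a2=8.718 < 15.784 ≤ a1+…+a3=15.873 → R3 fires; Q=3 G=6 S=7 M=2 A=16
Draw 10: a1=5.024, a2=4.008, a3=7.632, a4=0.290, a5=0.846, a0=17.800; τ=−ln(0.2339)/17.800=0.082 → t=0.675; u2·a0=0.1411·17.800=2.512 ≤ a1=5.024 → R1 fires; Q=3 G=6 S=9 M=1 A=15
Draw 11: a1=2.355, a2=2.004, a3=7.155, a4=0.145, a5=0.846, a0=12.505; τ=−ln(0.1256)/12.505=0.166 → t=0.841; u2·a0=0.8802·12.505=11.007; a1+a2=4.359 < 11.007 ≤ a1+…+a3=11.514 → R3 fires; Q=3 G=6 S=9 M=1 A=16
Draw 12: a1=2.512, a2=2.004, a3=7.632, a4=0.145, a5=0.846, a0=13.139; τ=−ln(0.6164)/13.139=0.037 → t=0.878; u2·a0=0.3049·13.139=4.006; a1=2.512 < 4.006 ≤ a1+a2=4.516 → R2 fires; Q=3 G=5 S=9 M=2 A=16
Draw 13: a1=5.024, a2=3.340, a3=7.632, a4=0.290, a5=0.705, a0=16.991; τ=−ln(0.6134)/16.991=0.029 → t=0.906 > T=0.89: stop.
Read off G at T=0.89: 5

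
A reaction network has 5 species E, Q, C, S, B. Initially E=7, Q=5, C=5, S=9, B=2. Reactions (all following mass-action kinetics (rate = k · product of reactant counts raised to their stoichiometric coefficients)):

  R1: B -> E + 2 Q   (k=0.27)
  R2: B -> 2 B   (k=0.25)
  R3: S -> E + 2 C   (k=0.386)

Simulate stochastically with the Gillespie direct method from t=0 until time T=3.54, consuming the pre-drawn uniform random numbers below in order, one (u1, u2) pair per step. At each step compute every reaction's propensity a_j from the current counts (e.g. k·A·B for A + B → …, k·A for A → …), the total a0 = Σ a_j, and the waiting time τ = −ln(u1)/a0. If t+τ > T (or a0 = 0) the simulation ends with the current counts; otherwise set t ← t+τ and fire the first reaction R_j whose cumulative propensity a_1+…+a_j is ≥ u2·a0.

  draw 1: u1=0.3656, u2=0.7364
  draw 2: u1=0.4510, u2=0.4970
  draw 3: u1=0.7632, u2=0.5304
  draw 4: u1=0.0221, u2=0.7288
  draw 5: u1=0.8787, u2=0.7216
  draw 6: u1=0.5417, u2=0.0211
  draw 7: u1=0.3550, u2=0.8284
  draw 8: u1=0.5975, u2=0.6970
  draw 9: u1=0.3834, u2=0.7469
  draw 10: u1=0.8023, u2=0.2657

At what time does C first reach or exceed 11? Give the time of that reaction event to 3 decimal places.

Threshold first reached at t = 0.488

t=0.000: E=7 Q=5 C=5 S=9 B=2
Draw 1: a1=0.540, a2=0.500, a3=3.474, a0=4.514; τ=−ln(0.3656)/4.514=0.223 → t=0.223; u2·a0=0.7364·4.514=3.324; a1+a2=1.040 < 3.324 ≤ a1+…+a3=4.514 → R3 fires; E=8 Q=5 C=7 S=8 B=2
Draw 2: a1=0.540, a2=0.500, a3=3.088, a0=4.128; τ=−ln(0.4510)/4.128=0.193 → t=0.416; u2·a0=0.4970·4.128=2.052; a1+a2=1.040 < 2.052 ≤ a1+…+a3=4.128 → R3 fires; E=9 Q=5 C=9 S=7 B=2
Draw 3: a1=0.540, a2=0.500, a3=2.702, a0=3.742; τ=−ln(0.7632)/3.742=0.072 → t=0.488; u2·a0=0.5304·3.742=1.985; a1+a2=1.040 < 1.985 ≤ a1+…+a3=3.742 → R3 fires; E=10 Q=5 C=11 S=6 B=2
Draw 4: a1=0.540, a2=0.500, a3=2.316, a0=3.356; τ=−ln(0.0221)/3.356=1.136 → t=1.624; u2·a0=0.7288·3.356=2.446; a1+a2=1.040 < 2.446 ≤ a1+…+a3=3.356 → R3 fires; E=11 Q=5 C=13 S=5 B=2
Draw 5: a1=0.540, a2=0.500, a3=1.930, a0=2.970; τ=−ln(0.8787)/2.970=0.044 → t=1.667; u2·a0=0.7216·2.970=2.143; a1+a2=1.040 < 2.143 ≤ a1+…+a3=2.970 → R3 fires; E=12 Q=5 C=15 S=4 B=2
Draw 6: a1=0.540, a2=0.500, a3=1.544, a0=2.584; τ=−ln(0.5417)/2.584=0.237 → t=1.905; u2·a0=0.0211·2.584=0.055 ≤ a1=0.540 → R1 fires; E=13 Q=7 C=15 S=4 B=1
Draw 7: a1=0.270, a2=0.250, a3=1.544, a0=2.064; τ=−ln(0.3550)/2.064=0.502 → t=2.407; u2·a0=0.8284·2.064=1.710; a1+a2=0.520 < 1.710 ≤ a1+…+a3=2.064 → R3 fires; E=14 Q=7 C=17 S=3 B=1
Draw 8: a1=0.270, a2=0.250, a3=1.158, a0=1.678; τ=−ln(0.5975)/1.678=0.307 → t=2.713; u2·a0=0.6970·1.678=1.170; a1+a2=0.520 < 1.170 ≤ a1+…+a3=1.678 → R3 fires; E=15 Q=7 C=19 S=2 B=1
Draw 9: a1=0.270, a2=0.250, a3=0.772, a0=1.292; τ=−ln(0.3834)/1.292=0.742 → t=3.455; u2·a0=0.7469·1.292=0.965; a1+a2=0.520 < 0.965 ≤ a1+…+a3=1.292 → R3 fires; E=16 Q=7 C=21 S=1 B=1
Draw 10: a1=0.270, a2=0.250, a3=0.386, a0=0.906; τ=−ln(0.8023)/0.906=0.243 → t=3.699 > T=3.54: stop.
C first becomes ≥ 11 when it reaches 11 at the event at t=0.488.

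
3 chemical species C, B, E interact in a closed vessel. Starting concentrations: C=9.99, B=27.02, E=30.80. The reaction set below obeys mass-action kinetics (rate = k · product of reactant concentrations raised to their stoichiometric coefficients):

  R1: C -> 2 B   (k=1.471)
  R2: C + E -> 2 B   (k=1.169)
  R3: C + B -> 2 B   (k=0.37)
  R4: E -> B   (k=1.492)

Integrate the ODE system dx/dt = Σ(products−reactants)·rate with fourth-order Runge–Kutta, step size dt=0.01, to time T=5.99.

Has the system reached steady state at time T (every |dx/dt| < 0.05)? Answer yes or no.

Steady state at T: yes

RK4 with dt=0.01: 599 steps to T=5.99. Trajectory (selected grid times):
t=0.00: C=9.99 B=27.02 E=30.80
t=0.67: C=0.00 B=59.34 E=8.79
t=1.33: C=0.00 B=64.85 E=3.28
t=2.00: C=0.00 B=66.92 E=1.21
t=2.66: C=0.00 B=67.68 E=0.45
t=3.33: C=0.00 B=67.96 E=0.17
t=3.99: C=0.00 B=68.07 E=0.06
t=4.66: C=0.00 B=68.11 E=0.02
t=5.32: C=0.00 B=68.12 E=0.01
t=5.99: C=0.00 B=68.13 E=0.00
Rates at T: R1=0.0000, R2=0.0000, R3=0.0000, R4=0.0047
dx/dt at T (Σ net stoichiometry × rate): C=-0.0000, B=+0.0047, E=-0.0047
Largest |dx/dt| is |+0.0047| (B) < 0.05 → steady.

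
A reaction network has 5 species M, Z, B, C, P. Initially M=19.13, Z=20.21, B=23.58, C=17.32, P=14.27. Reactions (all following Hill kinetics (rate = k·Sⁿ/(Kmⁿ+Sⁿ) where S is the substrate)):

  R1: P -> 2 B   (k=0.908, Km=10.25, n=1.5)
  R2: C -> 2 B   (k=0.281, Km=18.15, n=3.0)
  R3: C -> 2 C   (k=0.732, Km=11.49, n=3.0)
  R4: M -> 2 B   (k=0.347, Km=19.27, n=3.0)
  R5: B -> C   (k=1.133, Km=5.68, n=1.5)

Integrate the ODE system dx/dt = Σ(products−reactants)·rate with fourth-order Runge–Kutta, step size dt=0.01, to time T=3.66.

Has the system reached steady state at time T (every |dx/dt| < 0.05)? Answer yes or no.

RK4 with dt=0.01: 366 steps to T=3.66. Trajectory (selected grid times):
t=0.00: M=19.13 Z=20.21 B=23.58 C=17.32 P=14.27
t=0.41: M=19.06 Z=20.21 B=23.88 C=17.92 P=14.04
t=0.81: M=18.99 Z=20.21 B=24.16 C=18.50 P=13.82
t=1.22: M=18.92 Z=20.21 B=24.46 C=19.10 P=13.59
t=1.63: M=18.85 Z=20.21 B=24.75 C=19.70 P=13.37
t=2.03: M=18.79 Z=20.21 B=25.04 C=20.29 P=13.15
t=2.44: M=18.72 Z=20.21 B=25.33 C=20.90 P=12.93
t=2.85: M=18.65 Z=20.21 B=25.62 C=21.51 P=12.71
t=3.25: M=18.58 Z=20.21 B=25.90 C=22.10 P=12.50
t=3.66: M=18.52 Z=20.21 B=26.19 C=22.72 P=12.29
Rates at T: R1=0.5155, R2=0.1861, R3=0.6481, R4=0.1631, R5=1.0291
dx/dt at T (Σ net stoichiometry × rate): M=-0.1631, Z=+0.0000, B=+0.7003, C=+1.4911, P=-0.5155
Largest |dx/dt| is |+1.4911| (C) ≥ 0.05 → not steady.

Steady state at T: no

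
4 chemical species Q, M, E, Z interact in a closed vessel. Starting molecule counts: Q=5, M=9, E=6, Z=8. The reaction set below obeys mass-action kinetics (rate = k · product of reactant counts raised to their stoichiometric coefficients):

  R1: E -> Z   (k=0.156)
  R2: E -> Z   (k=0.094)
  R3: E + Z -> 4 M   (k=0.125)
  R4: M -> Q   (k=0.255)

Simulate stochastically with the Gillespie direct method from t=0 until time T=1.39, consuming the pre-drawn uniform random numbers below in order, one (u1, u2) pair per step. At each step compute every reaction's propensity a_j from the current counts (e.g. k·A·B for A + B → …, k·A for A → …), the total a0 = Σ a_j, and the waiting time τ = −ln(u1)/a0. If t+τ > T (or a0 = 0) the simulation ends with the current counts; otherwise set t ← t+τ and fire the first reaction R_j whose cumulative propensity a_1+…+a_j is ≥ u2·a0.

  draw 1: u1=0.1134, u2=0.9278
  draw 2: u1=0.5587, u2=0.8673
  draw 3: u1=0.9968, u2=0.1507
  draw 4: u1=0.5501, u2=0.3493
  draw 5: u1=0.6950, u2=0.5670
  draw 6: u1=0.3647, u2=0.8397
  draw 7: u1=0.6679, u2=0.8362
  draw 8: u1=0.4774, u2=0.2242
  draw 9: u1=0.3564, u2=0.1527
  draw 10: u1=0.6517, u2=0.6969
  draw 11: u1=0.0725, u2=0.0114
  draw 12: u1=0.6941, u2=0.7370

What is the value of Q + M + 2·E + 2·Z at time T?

Value at T = 42

Check how each reaction changes W = Q + M + 2·E + 2·Z (weight of products minus weight of reactants):
R1: E -> Z: (2·1) − (2·1) = 2 − 2 = 0
R2: E -> Z: (2·1) − (2·1) = 2 − 2 = 0
R3: E + Z -> 4 M: (1·4) − (2·1 + 2·1) = 4 − 4 = 0
R4: M -> Q: (1·1) − (1·1) = 1 − 1 = 0
Every reaction leaves W unchanged, so W is conserved and no simulation is needed: W(T) = W(0) = 5 + 9 + 2·6 + 2·8 = 42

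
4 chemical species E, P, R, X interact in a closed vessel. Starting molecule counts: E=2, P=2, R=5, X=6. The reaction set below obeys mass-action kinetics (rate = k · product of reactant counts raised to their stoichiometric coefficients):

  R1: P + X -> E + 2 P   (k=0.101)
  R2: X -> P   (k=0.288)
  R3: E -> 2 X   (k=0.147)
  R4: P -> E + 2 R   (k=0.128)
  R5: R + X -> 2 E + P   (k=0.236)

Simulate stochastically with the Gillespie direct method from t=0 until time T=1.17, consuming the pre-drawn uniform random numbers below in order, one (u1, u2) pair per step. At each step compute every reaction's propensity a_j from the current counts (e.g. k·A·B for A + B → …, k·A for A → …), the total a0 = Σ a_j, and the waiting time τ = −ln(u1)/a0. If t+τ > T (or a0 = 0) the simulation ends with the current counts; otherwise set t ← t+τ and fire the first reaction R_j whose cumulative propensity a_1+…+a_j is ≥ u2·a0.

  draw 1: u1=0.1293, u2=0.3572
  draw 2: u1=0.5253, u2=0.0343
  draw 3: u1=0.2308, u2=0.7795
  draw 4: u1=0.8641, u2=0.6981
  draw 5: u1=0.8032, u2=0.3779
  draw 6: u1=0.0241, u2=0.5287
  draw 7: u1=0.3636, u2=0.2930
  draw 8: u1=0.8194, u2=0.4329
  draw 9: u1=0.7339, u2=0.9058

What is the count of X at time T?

X at T = 4

t=0.000: E=2 P=2 R=5 X=6
Draw 1: a1=1.212, a2=1.728, a3=0.294, a4=0.256, a5=7.080, a0=10.570; τ=−ln(0.1293)/10.570=0.194 → t=0.194; u2·a0=0.3572·10.570=3.776; a1+…+a4=3.490 < 3.776 ≤ a1+…+a5=10.570 → R5 fires; E=4 P=3 R=4 X=5
Draw 2: a1=1.515, a2=1.440, a3=0.588, a4=0.384, a5=4.720, a0=8.647; τ=−ln(0.5253)/8.647=0.074 → t=0.268; u2·a0=0.0343·8.647=0.297 ≤ a1=1.515 → R1 fires; E=5 P=4 R=4 X=4
Draw 3: a1=1.616, a2=1.152, a3=0.735, a4=0.512, a5=3.776, a0=7.791; τ=−ln(0.2308)/7.791=0.188 → t=0.456; u2·a0=0.7795·7.791=6.073; a1+…+a4=4.015 < 6.073 ≤ a1+…+a5=7.791 → R5 fires; E=7 P=5 R=3 X=3
Draw 4: a1=1.515, a2=0.864, a3=1.029, a4=0.640, a5=2.124, a0=6.172; τ=−ln(0.8641)/6.172=0.024 → t=0.480; u2·a0=0.6981·6.172=4.309; a1+…+a4=4.048 < 4.309 ≤ a1+…+a5=6.172 → R5 fires; E=9 P=6 R=2 X=2
Draw 5: a1=1.212, a2=0.576, a3=1.323, a4=0.768, a5=0.944, a0=4.823; τ=−ln(0.8032)/4.823=0.045 → t=0.525; u2·a0=0.3779·4.823=1.823; a1+a2=1.788 < 1.823 ≤ a1+…+a3=3.111 → R3 fires; E=8 P=6 R=2 X=4
Draw 6: a1=2.424, a2=1.152, a3=1.176, a4=0.768, a5=1.888, a0=7.408; τ=−ln(0.0241)/7.408=0.503 → t=1.028; u2·a0=0.5287·7.408=3.917; a1+a2=3.576 < 3.917 ≤ a1+…+a3=4.752 → R3 fires; E=7 P=6 R=2 X=6
Draw 7: a1=3.636, a2=1.728, a3=1.029, a4=0.768, a5=2.832, a0=9.993; τ=−ln(0.3636)/9.993=0.101 → t=1.129; u2·a0=0.2930·9.993=2.928 ≤ a1=3.636 → R1 fires; E=8 P=7 R=2 X=5
Draw 8: a1=3.535, a2=1.440, a3=1.176, a4=0.896, a5=2.360, a0=9.407; τ=−ln(0.8194)/9.407=0.021 → t=1.151; u2·a0=0.4329·9.407=4.072; a1=3.535 < 4.072 ≤ a1+a2=4.975 → R2 fires; E=8 P=8 R=2 X=4
Draw 9: a1=3.232, a2=1.152, a3=1.176, a4=1.024, a5=1.888, a0=8.472; τ=−ln(0.7339)/8.472=0.037 → t=1.187 > T=1.17: stop.
Read off X at T=1.17: 4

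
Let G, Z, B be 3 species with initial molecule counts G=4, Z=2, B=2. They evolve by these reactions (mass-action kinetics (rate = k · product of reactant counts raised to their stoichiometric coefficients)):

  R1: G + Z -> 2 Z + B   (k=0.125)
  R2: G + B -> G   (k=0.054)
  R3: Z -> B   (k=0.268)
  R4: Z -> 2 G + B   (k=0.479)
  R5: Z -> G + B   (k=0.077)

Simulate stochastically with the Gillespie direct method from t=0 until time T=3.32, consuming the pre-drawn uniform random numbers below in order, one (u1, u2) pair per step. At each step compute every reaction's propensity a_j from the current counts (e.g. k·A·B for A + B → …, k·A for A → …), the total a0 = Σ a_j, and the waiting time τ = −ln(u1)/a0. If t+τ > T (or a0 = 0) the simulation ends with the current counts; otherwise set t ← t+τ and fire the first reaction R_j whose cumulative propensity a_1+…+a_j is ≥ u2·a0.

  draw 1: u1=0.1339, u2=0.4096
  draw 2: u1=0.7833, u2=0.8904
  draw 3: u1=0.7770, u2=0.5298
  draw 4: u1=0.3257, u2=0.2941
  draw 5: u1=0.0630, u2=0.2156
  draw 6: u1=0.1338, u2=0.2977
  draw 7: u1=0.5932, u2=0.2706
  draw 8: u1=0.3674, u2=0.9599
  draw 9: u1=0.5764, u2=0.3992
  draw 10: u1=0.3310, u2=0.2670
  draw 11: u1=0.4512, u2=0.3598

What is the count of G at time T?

t=0.000: G=4 Z=2 B=2
Draw 1: a1=1.000, a2=0.432, a3=0.536, a4=0.958, a5=0.154, a0=3.080; τ=−ln(0.1339)/3.080=0.653 → t=0.653; u2·a0=0.4096·3.080=1.262; a1=1.000 < 1.262 ≤ a1+a2=1.432 → R2 fires; G=4 Z=2 B=1
Draw 2: a1=1.000, a2=0.216, a3=0.536, a4=0.958, a5=0.154, a0=2.864; τ=−ln(0.7833)/2.864=0.085 → t=0.738; u2·a0=0.8904·2.864=2.550; a1+…+a3=1.752 < 2.550 ≤ a1+…+a4=2.710 → R4 fires; G=6 Z=1 B=2
Draw 3: a1=0.750, a2=0.648, a3=0.268, a4=0.479, a5=0.077, a0=2.222; τ=−ln(0.7770)/2.222=0.114 → t=0.852; u2·a0=0.5298·2.222=1.177; a1=0.750 < 1.177 ≤ a1+a2=1.398 → R2 fires; G=6 Z=1 B=1
Draw 4: a1=0.750, a2=0.324, a3=0.268, a4=0.479, a5=0.077, a0=1.898; τ=−ln(0.3257)/1.898=0.591 → t=1.443; u2·a0=0.2941·1.898=0.558 ≤ a1=0.750 → R1 fires; G=5 Z=2 B=2
Draw 5: a1=1.250, a2=0.540, a3=0.536, a4=0.958, a5=0.154, a0=3.438; τ=−ln(0.0630)/3.438=0.804 → t=2.247; u2·a0=0.2156·3.438=0.741 ≤ a1=1.250 → R1 fires; G=4 Z=3 B=3
Draw 6: a1=1.500, a2=0.648, a3=0.804, a4=1.437, a5=0.231, a0=4.620; τ=−ln(0.1338)/4.620=0.435 → t=2.682; u2·a0=0.2977·4.620=1.375 ≤ a1=1.500 → R1 fires; G=3 Z=4 B=4
Draw 7: a1=1.500, a2=0.648, a3=1.072, a4=1.916, a5=0.308, a0=5.444; τ=−ln(0.5932)/5.444=0.096 → t=2.778; u2·a0=0.2706·5.444=1.473 ≤ a1=1.500 → R1 fires; G=2 Z=5 B=5
Draw 8: a1=1.250, a2=0.540, a3=1.340, a4=2.395, a5=0.385, a0=5.910; τ=−ln(0.3674)/5.910=0.169 → t=2.948; u2·a0=0.9599·5.910=5.673; a1+…+a4=5.525 < 5.673 ≤ a1+…+a5=5.910 → R5 fires; G=3 Z=4 B=6
Draw 9: a1=1.500, a2=0.972, a3=1.072, a4=1.916, a5=0.308, a0=5.768; τ=−ln(0.5764)/5.768=0.096 → t=3.043; u2·a0=0.3992·5.768=2.303; a1=1.500 < 2.303 ≤ a1+a2=2.472 → R2 fires; G=3 Z=4 B=5
Draw 10: a1=1.500, a2=0.810, a3=1.072, a4=1.916, a5=0.308, a0=5.606; τ=−ln(0.3310)/5.606=0.197 → t=3.240; u2·a0=0.2670·5.606=1.497 ≤ a1=1.500 → R1 fires; G=2 Z=5 B=6
Draw 11: a1=1.250, a2=0.648, a3=1.340, a4=2.395, a5=0.385, a0=6.018; τ=−ln(0.4512)/6.018=0.132 → t=3.373 > T=3.32: stop.
Read off G at T=3.32: 2

G at T = 2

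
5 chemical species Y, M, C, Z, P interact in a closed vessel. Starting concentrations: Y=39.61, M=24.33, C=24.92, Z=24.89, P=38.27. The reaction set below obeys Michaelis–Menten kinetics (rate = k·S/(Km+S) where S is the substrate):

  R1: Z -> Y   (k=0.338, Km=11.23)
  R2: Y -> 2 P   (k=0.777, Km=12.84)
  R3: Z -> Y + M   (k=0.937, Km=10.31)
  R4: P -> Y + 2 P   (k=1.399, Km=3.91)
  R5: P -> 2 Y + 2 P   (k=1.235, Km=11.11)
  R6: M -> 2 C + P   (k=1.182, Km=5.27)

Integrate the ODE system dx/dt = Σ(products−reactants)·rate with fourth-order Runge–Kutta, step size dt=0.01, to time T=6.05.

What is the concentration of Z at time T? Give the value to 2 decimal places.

RK4 with dt=0.01: 605 steps to T=6.05. Trajectory (selected grid times):
t=0.00: Y=39.61 M=24.33 C=24.92 Z=24.89 P=38.27
t=0.67: Y=41.96 M=24.12 C=26.22 Z=24.29 P=41.21
t=1.34: Y=44.32 M=23.91 C=27.52 Z=23.70 P=44.18
t=2.02: Y=46.74 M=23.70 C=28.84 Z=23.10 P=47.21
t=2.69: Y=49.12 M=23.48 C=30.13 Z=22.52 P=50.22
t=3.36: Y=51.52 M=23.26 C=31.42 Z=21.94 P=53.25
t=4.03: Y=53.93 M=23.04 C=32.71 Z=21.36 P=56.30
t=4.71: Y=56.38 M=22.82 C=34.02 Z=20.79 P=59.40
t=5.38: Y=58.80 M=22.59 C=35.31 Z=20.22 P=62.48
t=6.05: Y=61.22 M=22.37 C=36.59 Z=19.66 P=65.57
Read off Z at T=6.05: 19.66

Z at T = 19.66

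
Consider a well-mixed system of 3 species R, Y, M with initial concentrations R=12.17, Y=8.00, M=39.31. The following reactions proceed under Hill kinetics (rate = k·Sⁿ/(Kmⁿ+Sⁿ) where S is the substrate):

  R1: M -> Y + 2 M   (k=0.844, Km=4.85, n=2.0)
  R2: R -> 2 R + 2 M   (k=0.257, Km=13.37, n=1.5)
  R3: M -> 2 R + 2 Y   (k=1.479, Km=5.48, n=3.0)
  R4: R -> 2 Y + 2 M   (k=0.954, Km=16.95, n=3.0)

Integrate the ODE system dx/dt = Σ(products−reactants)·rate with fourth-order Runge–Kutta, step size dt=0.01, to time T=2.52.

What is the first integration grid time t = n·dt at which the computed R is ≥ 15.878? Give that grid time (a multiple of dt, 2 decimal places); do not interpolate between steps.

Threshold first reached at t = 1.36

RK4 with dt=0.01: 252 steps to T=2.52. Trajectory (selected grid times):
t=0.00: R=12.17 Y=8.00 M=39.31
t=0.28: R=12.95 Y=9.21 M=39.35
t=0.56: R=13.73 Y=10.45 M=39.42
t=0.84: R=14.49 Y=11.70 M=39.51
t=1.12: R=15.25 Y=12.98 M=39.62
t=1.35: R=15.87 Y=14.04 M=39.73
t=1.36: R=15.89 Y=14.08 M=39.74
t=1.40: R=16.00 Y=14.27 M=39.76
t=1.68: R=16.74 Y=15.58 M=39.91
t=1.96: R=17.47 Y=16.91 M=40.09
t=2.24: R=18.20 Y=18.26 M=40.28
t=2.52: R=18.92 Y=19.62 M=40.50
R(1.35)=15.866 < 15.878 but R(1.36)=15.893 ≥ 15.878, so the first grid time is t=1.36.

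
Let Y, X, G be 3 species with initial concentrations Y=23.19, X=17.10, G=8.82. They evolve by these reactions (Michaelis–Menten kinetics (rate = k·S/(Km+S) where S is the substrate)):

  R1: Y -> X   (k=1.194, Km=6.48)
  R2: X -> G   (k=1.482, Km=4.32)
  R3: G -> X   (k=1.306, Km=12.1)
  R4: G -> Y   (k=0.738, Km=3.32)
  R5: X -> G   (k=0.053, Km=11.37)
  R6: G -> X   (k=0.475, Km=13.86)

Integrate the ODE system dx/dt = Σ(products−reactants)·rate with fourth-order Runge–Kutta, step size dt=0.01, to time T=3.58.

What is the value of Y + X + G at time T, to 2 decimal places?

Value at T = 49.11

Check how each reaction changes W = Y + X + G (weight of products minus weight of reactants):
R1: Y -> X: (1·1) − (1·1) = 1 − 1 = 0
R2: X -> G: (1·1) − (1·1) = 1 − 1 = 0
R3: G -> X: (1·1) − (1·1) = 1 − 1 = 0
R4: G -> Y: (1·1) − (1·1) = 1 − 1 = 0
R5: X -> G: (1·1) − (1·1) = 1 − 1 = 0
R6: G -> X: (1·1) − (1·1) = 1 − 1 = 0
Every reaction leaves W unchanged, so W is conserved and no simulation is needed: W(T) = W(0) = 23.19 + 17.10 + 8.82 = 49.11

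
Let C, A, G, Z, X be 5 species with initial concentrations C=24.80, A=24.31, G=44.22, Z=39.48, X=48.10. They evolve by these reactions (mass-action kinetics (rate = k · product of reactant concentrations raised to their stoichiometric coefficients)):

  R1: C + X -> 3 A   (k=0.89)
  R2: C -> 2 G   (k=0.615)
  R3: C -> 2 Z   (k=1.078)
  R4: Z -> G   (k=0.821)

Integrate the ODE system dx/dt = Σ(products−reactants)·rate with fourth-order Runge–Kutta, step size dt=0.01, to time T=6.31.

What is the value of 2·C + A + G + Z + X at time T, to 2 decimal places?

Check how each reaction changes W = 2·C + A + G + Z + X (weight of products minus weight of reactants):
R1: C + X -> 3 A: (1·3) − (2·1 + 1·1) = 3 − 3 = 0
R2: C -> 2 G: (1·2) − (2·1) = 2 − 2 = 0
R3: C -> 2 Z: (1·2) − (2·1) = 2 − 2 = 0
R4: Z -> G: (1·1) − (1·1) = 1 − 1 = 0
Every reaction leaves W unchanged, so W is conserved and no simulation is needed: W(T) = W(0) = 2·24.80 + 24.31 + 44.22 + 39.48 + 48.10 = 205.71

Value at T = 205.71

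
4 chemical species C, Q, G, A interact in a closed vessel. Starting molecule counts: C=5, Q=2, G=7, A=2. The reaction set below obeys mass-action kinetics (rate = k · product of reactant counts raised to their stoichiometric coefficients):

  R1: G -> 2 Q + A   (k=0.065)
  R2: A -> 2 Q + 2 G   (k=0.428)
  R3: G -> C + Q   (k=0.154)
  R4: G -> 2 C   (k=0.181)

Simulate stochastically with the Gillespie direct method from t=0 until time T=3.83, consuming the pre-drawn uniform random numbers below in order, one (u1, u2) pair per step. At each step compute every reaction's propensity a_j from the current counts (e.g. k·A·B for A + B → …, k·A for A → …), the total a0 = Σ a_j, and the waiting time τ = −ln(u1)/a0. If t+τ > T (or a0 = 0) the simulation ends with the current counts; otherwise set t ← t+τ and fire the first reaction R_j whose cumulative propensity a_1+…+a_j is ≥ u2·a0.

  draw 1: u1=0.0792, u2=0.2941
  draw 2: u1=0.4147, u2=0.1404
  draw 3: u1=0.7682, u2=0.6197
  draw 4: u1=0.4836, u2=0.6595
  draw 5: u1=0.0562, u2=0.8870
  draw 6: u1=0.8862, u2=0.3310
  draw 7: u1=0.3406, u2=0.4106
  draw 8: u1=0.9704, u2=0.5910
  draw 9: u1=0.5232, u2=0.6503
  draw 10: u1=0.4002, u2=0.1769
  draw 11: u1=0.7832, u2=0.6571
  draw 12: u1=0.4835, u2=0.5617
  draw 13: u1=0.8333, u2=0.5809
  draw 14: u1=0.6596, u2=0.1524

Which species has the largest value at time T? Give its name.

t=0.000: C=5 Q=2 G=7 A=2
Draw 1: a1=0.455, a2=0.856, a3=1.078, a4=1.267, a0=3.656; τ=−ln(0.0792)/3.656=0.694 → t=0.694; u2·a0=0.2941·3.656=1.075; a1=0.455 < 1.075 ≤ a1+a2=1.311 → R2 fires; C=5 Q=4 G=9 A=1
Draw 2: a1=0.585, a2=0.428, a3=1.386, a4=1.629, a0=4.028; τ=−ln(0.4147)/4.028=0.219 → t=0.912; u2·a0=0.1404·4.028=0.566 ≤ a1=0.585 → R1 fires; C=5 Q=6 G=8 A=2
Draw 3: a1=0.520, a2=0.856, a3=1.232, a4=1.448, a0=4.056; τ=−ln(0.7682)/4.056=0.065 → t=0.977; u2·a0=0.6197·4.056=2.514; a1+a2=1.376 < 2.514 ≤ a1+…+a3=2.608 → R3 fires; C=6 Q=7 G=7 A=2
Draw 4: a1=0.455, a2=0.856, a3=1.078, a4=1.267, a0=3.656; τ=−ln(0.4836)/3.656=0.199 → t=1.176; u2·a0=0.6595·3.656=2.411; a1+…+a3=2.389 < 2.411 ≤ a1+…+a4=3.656 → R4 fires; C=8 Q=7 G=6 A=2
Draw 5: a1=0.390, a2=0.856, a3=0.924, a4=1.086, a0=3.256; τ=−ln(0.0562)/3.256=0.884 → t=2.060; u2·a0=0.8870·3.256=2.888; a1+…+a3=2.170 < 2.888 ≤ a1+…+a4=3.256 → R4 fires; C=10 Q=7 G=5 A=2
Draw 6: a1=0.325, a2=0.856, a3=0.770, a4=0.905, a0=2.856; τ=−ln(0.8862)/2.856=0.042 → t=2.102; u2·a0=0.3310·2.856=0.945; a1=0.325 < 0.945 ≤ a1+a2=1.181 → R2 fires; C=10 Q=9 G=7 A=1
Draw 7: a1=0.455, a2=0.428, a3=1.078, a4=1.267, a0=3.228; τ=−ln(0.3406)/3.228=0.334 → t=2.436; u2·a0=0.4106·3.228=1.325; a1+a2=0.883 < 1.325 ≤ a1+…+a3=1.961 → R3 fires; C=11 Q=10 G=6 A=1
Draw 8: a1=0.390, a2=0.428, a3=0.924, a4=1.086, a0=2.828; τ=−ln(0.9704)/2.828=0.011 → t=2.447; u2·a0=0.5910·2.828=1.671; a1+a2=0.818 < 1.671 ≤ a1+…+a3=1.742 → R3 fires; C=12 Q=11 G=5 A=1
Draw 9: a1=0.325, a2=0.428, a3=0.770, a4=0.905, a0=2.428; τ=−ln(0.5232)/2.428=0.267 → t=2.713; u2·a0=0.6503·2.428=1.579; a1+…+a3=1.523 < 1.579 ≤ a1+…+a4=2.428 → R4 fires; C=14 Q=11 G=4 A=1
Draw 10: a1=0.260, a2=0.428, a3=0.616, a4=0.724, a0=2.028; τ=−ln(0.4002)/2.028=0.452 → t=3.165; u2·a0=0.1769·2.028=0.359; a1=0.260 < 0.359 ≤ a1+a2=0.688 → R2 fires; C=14 Q=13 G=6 A=0
Draw 11: a1=0.390, a2=0.000, a3=0.924, a4=1.086, a0=2.400; τ=−ln(0.7832)/2.400=0.102 → t=3.267; u2·a0=0.6571·2.400=1.577; a1+…+a3=1.314 < 1.577 ≤ a1+…+a4=2.400 → R4 fires; C=16 Q=13 G=5 A=0
Draw 12: a1=0.325, a2=0.000, a3=0.770, a4=0.905, a0=2.000; τ=−ln(0.4835)/2.000=0.363 → t=3.630; u2·a0=0.5617·2.000=1.123; a1+…+a3=1.095 < 1.123 ≤ a1+…+a4=2.000 → R4 fires; C=18 Q=13 G=4 A=0
Draw 13: a1=0.260, a2=0.000, a3=0.616, a4=0.724, a0=1.600; τ=−ln(0.8333)/1.600=0.114 → t=3.744; u2·a0=0.5809·1.600=0.929; a1+…+a3=0.876 < 0.929 ≤ a1+…+a4=1.600 → R4 fires; C=20 Q=13 G=3 A=0
Draw 14: a1=0.195, a2=0.000, a3=0.462, a4=0.543, a0=1.200; τ=−ln(0.6596)/1.200=0.347 → t=4.091 > T=3.83: stop.
At T=3.83: C=20 Q=13 G=3 A=0; the largest is C.

Dominant species at T: C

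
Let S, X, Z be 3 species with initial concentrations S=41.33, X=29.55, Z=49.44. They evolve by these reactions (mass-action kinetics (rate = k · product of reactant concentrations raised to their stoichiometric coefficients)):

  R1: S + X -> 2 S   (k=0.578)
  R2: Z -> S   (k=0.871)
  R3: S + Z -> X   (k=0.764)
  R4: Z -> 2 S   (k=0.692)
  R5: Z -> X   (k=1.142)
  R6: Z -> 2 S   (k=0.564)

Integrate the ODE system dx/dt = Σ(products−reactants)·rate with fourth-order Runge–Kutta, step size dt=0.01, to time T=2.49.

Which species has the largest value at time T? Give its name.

RK4 with dt=0.01: 249 steps to T=2.49. Trajectory (selected grid times):
t=0.00: S=41.33 X=29.55 Z=49.44
t=0.28: S=77.21 X=0.00 Z=0.00
t=0.55: S=77.22 X=0.00 Z=0.00
t=0.83: S=77.22 X=0.00 Z=0.00
t=1.11: S=77.22 X=0.00 Z=0.00
t=1.38: S=77.22 X=0.00 Z=0.00
t=1.66: S=77.22 X=0.00 Z=0.00
t=1.94: S=77.22 X=0.00 Z=0.00
t=2.21: S=77.22 X=0.00 Z=0.00
t=2.49: S=77.22 X=0.00 Z=0.00
At T=2.49: S=77.22 X=0.00 Z=0.00; the largest is S.

Dominant species at T: S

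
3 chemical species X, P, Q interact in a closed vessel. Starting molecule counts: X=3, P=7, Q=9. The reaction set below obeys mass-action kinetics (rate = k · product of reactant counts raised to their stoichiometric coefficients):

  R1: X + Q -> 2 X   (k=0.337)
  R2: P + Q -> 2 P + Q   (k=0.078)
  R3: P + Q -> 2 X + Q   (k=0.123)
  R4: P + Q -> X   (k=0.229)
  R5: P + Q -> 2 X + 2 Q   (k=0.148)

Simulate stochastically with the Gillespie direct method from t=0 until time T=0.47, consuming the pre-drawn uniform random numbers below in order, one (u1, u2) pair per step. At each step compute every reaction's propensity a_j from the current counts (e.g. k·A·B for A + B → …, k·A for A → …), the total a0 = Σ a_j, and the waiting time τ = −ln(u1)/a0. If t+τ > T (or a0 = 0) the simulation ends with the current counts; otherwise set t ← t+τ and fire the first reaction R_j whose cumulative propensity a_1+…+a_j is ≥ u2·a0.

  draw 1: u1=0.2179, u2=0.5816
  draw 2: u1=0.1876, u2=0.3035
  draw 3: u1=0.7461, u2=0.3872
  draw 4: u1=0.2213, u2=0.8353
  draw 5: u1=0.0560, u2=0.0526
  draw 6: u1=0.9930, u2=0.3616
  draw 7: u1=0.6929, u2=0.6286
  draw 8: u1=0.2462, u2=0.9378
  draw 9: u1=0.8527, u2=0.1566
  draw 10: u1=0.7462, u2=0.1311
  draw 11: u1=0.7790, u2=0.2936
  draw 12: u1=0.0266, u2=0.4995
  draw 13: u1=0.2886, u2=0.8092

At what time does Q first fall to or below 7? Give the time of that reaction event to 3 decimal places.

Threshold first reached at t = 0.118

t=0.000: X=3 P=7 Q=9
Draw 1: a1=9.099, a2=4.914, a3=7.749, a4=14.427, a5=9.324, a0=45.513; τ=−ln(0.2179)/45.513=0.033 → t=0.033; u2·a0=0.5816·45.513=26.470; a1+…+a3=21.762 < 26.470 ≤ a1+…+a4=36.189 → R4 fires; X=4 P=6 Q=8
Draw 2: a1=10.784, a2=3.744, a3=5.904, a4=10.992, a5=7.104, a0=38.528; τ=−ln(0.1876)/38.528=0.043 → t=0.077; u2·a0=0.3035·38.528=11.693; a1=10.784 < 11.693 ≤ a1+a2=14.528 → R2 fires; X=4 P=7 Q=8
Draw 3: a1=10.784, a2=4.368, a3=6.888, a4=12.824, a5=8.288, a0=43.152; τ=−ln(0.7461)/43.152=0.007 → t=0.084; u2·a0=0.3872·43.152=16.708; a1+a2=15.152 < 16.708 ≤ a1+…+a3=22.040 → R3 fires; X=6 P=6 Q=8
Draw 4: a1=16.176, a2=3.744, a3=5.904, a4=10.992, a5=7.104, a0=43.920; τ=−ln(0.2213)/43.920=0.034 → t=0.118; u2·a0=0.8353·43.920=36.686; a1+…+a3=25.824 < 36.686 ≤ a1+…+a4=36.816 → R4 fires; X=7 P=5 Q=7
Draw 5: a1=16.513, a2=2.730, a3=4.305, a4=8.015, a5=5.180, a0=36.743; τ=−ln(0.0560)/36.743=0.078 → t=0.196; u2·a0=0.0526·36.743=1.933 ≤ a1=16.513 → R1 fires; X=8 P=5 Q=6
Draw 6: a1=16.176, a2=2.340, a3=3.690, a4=6.870, a5=4.440, a0=33.516; τ=−ln(0.9930)/33.516=0.000 → t=0.197; u2·a0=0.3616·33.516=12.119 ≤ a1=16.176 → R1 fires; X=9 P=5 Q=5
Draw 7: a1=15.165, a2=1.950, a3=3.075, a4=5.725, a5=3.700, a0=29.615; τ=−ln(0.6929)/29.615=0.012 → t=0.209; u2·a0=0.6286·29.615=18.616; a1+a2=17.115 < 18.616 ≤ a1+…+a3=20.190 → R3 fires; X=11 P=4 Q=5
Draw 8: a1=18.535, a2=1.560, a3=2.460, a4=4.580, a5=2.960, a0=30.095; τ=−ln(0.2462)/30.095=0.047 → t=0.256; u2·a0=0.9378·30.095=28.223; a1+…+a4=27.135 < 28.223 ≤ a1+…+a5=30.095 → R5 fires; X=13 P=3 Q=6
Draw 9: a1=26.286, a2=1.404, a3=2.214, a4=4.122, a5=2.664, a0=36.690; τ=−ln(0.8527)/36.690=0.004 → t=0.260; u2·a0=0.1566·36.690=5.746 ≤ a1=26.286 → R1 fires; X=14 P=3 Q=5
Draw 10: a1=23.590, a2=1.170, a3=1.845, a4=3.435, a5=2.220, a0=32.260; τ=−ln(0.7462)/32.260=0.009 → t=0.269; u2·a0=0.1311·32.260=4.229 ≤ a1=23.590 → R1 fires; X=15 P=3 Q=4
Draw 11: a1=20.220, a2=0.936, a3=1.476, a4=2.748, a5=1.776, a0=27.156; τ=−ln(0.7790)/27.156=0.009 → t=0.278; u2·a0=0.2936·27.156=7.973 ≤ a1=20.220 → R1 fires; X=16 P=3 Q=3
Draw 12: a1=16.176, a2=0.702, a3=1.107, a4=2.061, a5=1.332, a0=21.378; τ=−ln(0.0266)/21.378=0.170 → t=0.448; u2·a0=0.4995·21.378=10.678 ≤ a1=16.176 → R1 fires; X=17 P=3 Q=2
Draw 13: a1=11.458, a2=0.468, a3=0.738, a4=1.374, a5=0.888, a0=14.926; τ=−ln(0.2886)/14.926=0.083 → t=0.531 > T=0.47: stop.
Q first becomes ≤ 7 when it reaches 7 at the event at t=0.118.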